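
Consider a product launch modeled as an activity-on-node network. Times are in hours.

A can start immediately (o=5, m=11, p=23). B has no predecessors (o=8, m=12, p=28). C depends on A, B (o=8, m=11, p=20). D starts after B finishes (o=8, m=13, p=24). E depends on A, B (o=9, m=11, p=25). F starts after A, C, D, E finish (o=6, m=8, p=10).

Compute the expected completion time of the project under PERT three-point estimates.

36 hours

te_A = (5 + 4·11 + 23)/6 = 72/6 = 12
te_B = (8 + 4·12 + 28)/6 = 84/6 = 14
te_C = (8 + 4·11 + 20)/6 = 72/6 = 12
te_D = (8 + 4·13 + 24)/6 = 84/6 = 14
te_E = (9 + 4·11 + 25)/6 = 78/6 = 13
te_F = (6 + 4·8 + 10)/6 = 48/6 = 8

Forward pass:
ES_A = 0; EF_A = 12
ES_B = 0; EF_B = 14
ES_C = max(EF_A=12, EF_B=14) = 14; EF_C = 14+12 = 26
ES_D = 14; EF_D = 14+14 = 28
ES_E = max(EF_A=12, EF_B=14) = 14; EF_E = 14+13 = 27
ES_F = max(EF_A=12, EF_C=26, EF_D=28, EF_E=27) = 28; EF_F = 28+8 = 36
Expected project duration μ = 36 hours. Critical path: B → D → F.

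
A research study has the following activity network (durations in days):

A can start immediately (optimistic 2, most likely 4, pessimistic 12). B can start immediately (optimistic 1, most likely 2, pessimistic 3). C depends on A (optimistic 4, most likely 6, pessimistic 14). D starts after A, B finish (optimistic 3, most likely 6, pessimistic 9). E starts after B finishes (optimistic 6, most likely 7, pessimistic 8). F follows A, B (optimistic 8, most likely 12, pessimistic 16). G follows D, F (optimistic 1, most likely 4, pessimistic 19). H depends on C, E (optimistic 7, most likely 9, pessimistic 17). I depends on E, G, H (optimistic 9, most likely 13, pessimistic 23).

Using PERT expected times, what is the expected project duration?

37 days

te_A = (2 + 4·4 + 12)/6 = 30/6 = 5
te_B = (1 + 4·2 + 3)/6 = 12/6 = 2
te_C = (4 + 4·6 + 14)/6 = 42/6 = 7
te_D = (3 + 4·6 + 9)/6 = 36/6 = 6
te_E = (6 + 4·7 + 8)/6 = 42/6 = 7
te_F = (8 + 4·12 + 16)/6 = 72/6 = 12
te_G = (1 + 4·4 + 19)/6 = 36/6 = 6
te_H = (7 + 4·9 + 17)/6 = 60/6 = 10
te_I = (9 + 4·13 + 23)/6 = 84/6 = 14

Forward pass:
ES_A = 0; EF_A = 5
ES_B = 0; EF_B = 2
ES_C = 5; EF_C = 5+7 = 12
ES_D = max(EF_A=5, EF_B=2) = 5; EF_D = 5+6 = 11
ES_E = 2; EF_E = 2+7 = 9
ES_F = max(EF_A=5, EF_B=2) = 5; EF_F = 5+12 = 17
ES_G = max(EF_D=11, EF_F=17) = 17; EF_G = 17+6 = 23
ES_H = max(EF_C=12, EF_E=9) = 12; EF_H = 12+10 = 22
ES_I = max(EF_E=9, EF_G=23, EF_H=22) = 23; EF_I = 23+14 = 37
Expected project duration μ = 37 days. Critical path: A → F → G → I.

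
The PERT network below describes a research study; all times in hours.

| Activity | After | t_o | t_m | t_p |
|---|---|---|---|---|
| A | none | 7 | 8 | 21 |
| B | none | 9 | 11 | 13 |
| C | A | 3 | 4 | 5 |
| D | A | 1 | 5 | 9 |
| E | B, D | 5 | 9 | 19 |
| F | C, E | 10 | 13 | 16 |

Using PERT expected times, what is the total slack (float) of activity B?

te_A = (7 + 4·8 + 21)/6 = 60/6 = 10
te_B = (9 + 4·11 + 13)/6 = 66/6 = 11
te_C = (3 + 4·4 + 5)/6 = 24/6 = 4
te_D = (1 + 4·5 + 9)/6 = 30/6 = 5
te_E = (5 + 4·9 + 19)/6 = 60/6 = 10
te_F = (10 + 4·13 + 16)/6 = 78/6 = 13

Forward pass:
ES_A = 0; EF_A = 10
ES_B = 0; EF_B = 11
ES_C = 10; EF_C = 10+4 = 14
ES_D = 10; EF_D = 10+5 = 15
ES_E = max(EF_B=11, EF_D=15) = 15; EF_E = 15+10 = 25
ES_F = max(EF_C=14, EF_E=25) = 25; EF_F = 25+13 = 38
Expected project duration μ = 38 hours. Critical path: A → D → E → F.

Backward pass:
LF_F = 38; LS_F = 38−13 = 25
LF_E = LS_F = 25; LS_E = 25−10 = 15
LF_D = LS_E = 15; LS_D = 15−5 = 10
LF_C = LS_F = 25; LS_C = 25−4 = 21
LF_B = LS_E = 15; LS_B = 15−11 = 4
LF_A = min(LS_C=21, LS_D=10) = 10; LS_A = 10−10 = 0
Slack_B = LS_B − ES_B = 4 − 0 = 4

4 hours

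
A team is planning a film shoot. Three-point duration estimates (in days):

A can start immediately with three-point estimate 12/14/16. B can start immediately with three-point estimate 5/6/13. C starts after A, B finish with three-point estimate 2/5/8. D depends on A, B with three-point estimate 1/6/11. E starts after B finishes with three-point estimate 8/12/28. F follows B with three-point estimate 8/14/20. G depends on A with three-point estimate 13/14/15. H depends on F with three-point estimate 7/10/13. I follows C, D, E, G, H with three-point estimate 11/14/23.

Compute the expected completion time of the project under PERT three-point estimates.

te_A = (12 + 4·14 + 16)/6 = 84/6 = 14
te_B = (5 + 4·6 + 13)/6 = 42/6 = 7
te_C = (2 + 4·5 + 8)/6 = 30/6 = 5
te_D = (1 + 4·6 + 11)/6 = 36/6 = 6
te_E = (8 + 4·12 + 28)/6 = 84/6 = 14
te_F = (8 + 4·14 + 20)/6 = 84/6 = 14
te_G = (13 + 4·14 + 15)/6 = 84/6 = 14
te_H = (7 + 4·10 + 13)/6 = 60/6 = 10
te_I = (11 + 4·14 + 23)/6 = 90/6 = 15

Forward pass:
ES_A = 0; EF_A = 14
ES_B = 0; EF_B = 7
ES_C = max(EF_A=14, EF_B=7) = 14; EF_C = 14+5 = 19
ES_D = max(EF_A=14, EF_B=7) = 14; EF_D = 14+6 = 20
ES_E = 7; EF_E = 7+14 = 21
ES_F = 7; EF_F = 7+14 = 21
ES_G = 14; EF_G = 14+14 = 28
ES_H = 21; EF_H = 21+10 = 31
ES_I = max(EF_C=19, EF_D=20, EF_E=21, EF_G=28, EF_H=31) = 31; EF_I = 31+15 = 46
Expected project duration μ = 46 days. Critical path: B → F → H → I.

46 days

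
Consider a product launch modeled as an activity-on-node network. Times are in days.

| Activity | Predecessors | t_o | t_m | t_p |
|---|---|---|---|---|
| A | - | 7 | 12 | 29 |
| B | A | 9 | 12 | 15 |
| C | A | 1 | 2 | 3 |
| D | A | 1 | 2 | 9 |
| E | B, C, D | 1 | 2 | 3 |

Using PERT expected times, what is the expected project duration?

28 days

te_A = (7 + 4·12 + 29)/6 = 84/6 = 14
te_B = (9 + 4·12 + 15)/6 = 72/6 = 12
te_C = (1 + 4·2 + 3)/6 = 12/6 = 2
te_D = (1 + 4·2 + 9)/6 = 18/6 = 3
te_E = (1 + 4·2 + 3)/6 = 12/6 = 2

Forward pass:
ES_A = 0; EF_A = 14
ES_B = 14; EF_B = 14+12 = 26
ES_C = 14; EF_C = 14+2 = 16
ES_D = 14; EF_D = 14+3 = 17
ES_E = max(EF_B=26, EF_C=16, EF_D=17) = 26; EF_E = 26+2 = 28
Expected project duration μ = 28 days. Critical path: A → B → E.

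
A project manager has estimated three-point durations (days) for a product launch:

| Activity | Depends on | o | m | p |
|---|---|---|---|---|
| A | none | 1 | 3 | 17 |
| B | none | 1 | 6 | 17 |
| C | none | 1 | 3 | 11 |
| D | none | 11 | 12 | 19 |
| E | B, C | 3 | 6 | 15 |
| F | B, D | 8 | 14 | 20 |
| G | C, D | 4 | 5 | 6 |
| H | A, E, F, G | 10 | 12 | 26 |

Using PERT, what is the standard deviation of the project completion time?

3.59 days

te_A = (1 + 4·3 + 17)/6 = 30/6 = 5; σ²_A = ((17−1)/6)² = 7.111
te_B = (1 + 4·6 + 17)/6 = 42/6 = 7; σ²_B = ((17−1)/6)² = 7.111
te_C = (1 + 4·3 + 11)/6 = 24/6 = 4; σ²_C = ((11−1)/6)² = 2.778
te_D = (11 + 4·12 + 19)/6 = 78/6 = 13; σ²_D = ((19−11)/6)² = 1.778
te_E = (3 + 4·6 + 15)/6 = 42/6 = 7; σ²_E = ((15−3)/6)² = 4.000
te_F = (8 + 4·14 + 20)/6 = 84/6 = 14; σ²_F = ((20−8)/6)² = 4.000
te_G = (4 + 4·5 + 6)/6 = 30/6 = 5; σ²_G = ((6−4)/6)² = 0.111
te_H = (10 + 4·12 + 26)/6 = 84/6 = 14; σ²_H = ((26−10)/6)² = 7.111

Forward pass:
ES_A = 0; EF_A = 5
ES_B = 0; EF_B = 7
ES_C = 0; EF_C = 4
ES_D = 0; EF_D = 13
ES_E = max(EF_B=7, EF_C=4) = 7; EF_E = 7+7 = 14
ES_F = max(EF_B=7, EF_D=13) = 13; EF_F = 13+14 = 27
ES_G = max(EF_C=4, EF_D=13) = 13; EF_G = 13+5 = 18
ES_H = max(EF_A=5, EF_E=14, EF_F=27, EF_G=18) = 27; EF_H = 27+14 = 41
Expected project duration μ = 41 days. Critical path: D → F → H.

Variance along critical path = 1.778 + 4.000 + 7.111 = 12.889
σ = √12.889 = 3.590 days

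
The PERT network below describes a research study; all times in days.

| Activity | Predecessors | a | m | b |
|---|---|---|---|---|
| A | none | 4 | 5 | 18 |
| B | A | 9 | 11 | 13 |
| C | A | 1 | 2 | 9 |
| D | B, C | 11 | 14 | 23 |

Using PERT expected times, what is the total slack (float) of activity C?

te_A = (4 + 4·5 + 18)/6 = 42/6 = 7
te_B = (9 + 4·11 + 13)/6 = 66/6 = 11
te_C = (1 + 4·2 + 9)/6 = 18/6 = 3
te_D = (11 + 4·14 + 23)/6 = 90/6 = 15

Forward pass:
ES_A = 0; EF_A = 7
ES_B = 7; EF_B = 7+11 = 18
ES_C = 7; EF_C = 7+3 = 10
ES_D = max(EF_B=18, EF_C=10) = 18; EF_D = 18+15 = 33
Expected project duration μ = 33 days. Critical path: A → B → D.

Backward pass:
LF_D = 33; LS_D = 33−15 = 18
LF_C = LS_D = 18; LS_C = 18−3 = 15
LF_B = LS_D = 18; LS_B = 18−11 = 7
LF_A = min(LS_B=7, LS_C=15) = 7; LS_A = 7−7 = 0
Slack_C = LS_C − ES_C = 15 − 7 = 8

8 days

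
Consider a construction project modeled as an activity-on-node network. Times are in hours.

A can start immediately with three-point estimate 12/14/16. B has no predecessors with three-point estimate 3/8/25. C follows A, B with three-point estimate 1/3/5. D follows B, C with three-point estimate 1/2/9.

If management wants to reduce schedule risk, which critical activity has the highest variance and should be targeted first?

te_A = (12 + 4·14 + 16)/6 = 84/6 = 14; σ²_A = ((16−12)/6)² = 0.444
te_B = (3 + 4·8 + 25)/6 = 60/6 = 10; σ²_B = ((25−3)/6)² = 13.444
te_C = (1 + 4·3 + 5)/6 = 18/6 = 3; σ²_C = ((5−1)/6)² = 0.444
te_D = (1 + 4·2 + 9)/6 = 18/6 = 3; σ²_D = ((9−1)/6)² = 1.778

Forward pass:
ES_A = 0; EF_A = 14
ES_B = 0; EF_B = 10
ES_C = max(EF_A=14, EF_B=10) = 14; EF_C = 14+3 = 17
ES_D = max(EF_B=10, EF_C=17) = 17; EF_D = 17+3 = 20
Expected project duration μ = 20 hours. Critical path: A → C → D.

Variances on critical path: σ²_A=0.444, σ²_C=0.444, σ²_D=1.778.
Largest is σ²_D = 1.778.

D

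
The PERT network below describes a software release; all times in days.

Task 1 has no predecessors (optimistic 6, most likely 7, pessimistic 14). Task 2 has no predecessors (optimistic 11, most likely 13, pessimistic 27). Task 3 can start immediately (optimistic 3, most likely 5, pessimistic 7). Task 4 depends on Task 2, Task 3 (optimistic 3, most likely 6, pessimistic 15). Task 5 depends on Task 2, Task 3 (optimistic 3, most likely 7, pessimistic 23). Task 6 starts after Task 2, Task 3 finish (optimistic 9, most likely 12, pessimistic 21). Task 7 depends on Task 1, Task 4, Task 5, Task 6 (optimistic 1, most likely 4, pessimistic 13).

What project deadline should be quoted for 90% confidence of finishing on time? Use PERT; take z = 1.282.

te_Task 1 = (6 + 4·7 + 14)/6 = 48/6 = 8; σ²_Task 1 = ((14−6)/6)² = 1.778
te_Task 2 = (11 + 4·13 + 27)/6 = 90/6 = 15; σ²_Task 2 = ((27−11)/6)² = 7.111
te_Task 3 = (3 + 4·5 + 7)/6 = 30/6 = 5; σ²_Task 3 = ((7−3)/6)² = 0.444
te_Task 4 = (3 + 4·6 + 15)/6 = 42/6 = 7; σ²_Task 4 = ((15−3)/6)² = 4.000
te_Task 5 = (3 + 4·7 + 23)/6 = 54/6 = 9; σ²_Task 5 = ((23−3)/6)² = 11.111
te_Task 6 = (9 + 4·12 + 21)/6 = 78/6 = 13; σ²_Task 6 = ((21−9)/6)² = 4.000
te_Task 7 = (1 + 4·4 + 13)/6 = 30/6 = 5; σ²_Task 7 = ((13−1)/6)² = 4.000

Forward pass:
ES_Task 1 = 0; EF_Task 1 = 8
ES_Task 2 = 0; EF_Task 2 = 15
ES_Task 3 = 0; EF_Task 3 = 5
ES_Task 4 = max(EF_Task 2=15, EF_Task 3=5) = 15; EF_Task 4 = 15+7 = 22
ES_Task 5 = max(EF_Task 2=15, EF_Task 3=5) = 15; EF_Task 5 = 15+9 = 24
ES_Task 6 = max(EF_Task 2=15, EF_Task 3=5) = 15; EF_Task 6 = 15+13 = 28
ES_Task 7 = max(EF_Task 1=8, EF_Task 4=22, EF_Task 5=24, EF_Task 6=28) = 28; EF_Task 7 = 28+5 = 33
Expected project duration μ = 33 days. Critical path: Task 2 → Task 6 → Task 7.

Variance along critical path = 7.111 + 4.000 + 4.000 = 15.111; σ = 3.887 days.
D = μ + z·σ = 33 + 1.282·3.887 = 38.0 days

38.0 days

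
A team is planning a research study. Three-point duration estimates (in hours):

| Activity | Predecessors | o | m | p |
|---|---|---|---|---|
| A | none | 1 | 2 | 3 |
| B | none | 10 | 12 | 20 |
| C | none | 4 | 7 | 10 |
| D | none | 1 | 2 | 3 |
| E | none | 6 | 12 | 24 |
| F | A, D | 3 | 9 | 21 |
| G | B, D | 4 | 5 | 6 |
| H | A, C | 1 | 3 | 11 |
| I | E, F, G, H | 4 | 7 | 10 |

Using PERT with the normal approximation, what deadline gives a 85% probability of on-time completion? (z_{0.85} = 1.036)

27.0 hours

te_A = (1 + 4·2 + 3)/6 = 12/6 = 2; σ²_A = ((3−1)/6)² = 0.111
te_B = (10 + 4·12 + 20)/6 = 78/6 = 13; σ²_B = ((20−10)/6)² = 2.778
te_C = (4 + 4·7 + 10)/6 = 42/6 = 7; σ²_C = ((10−4)/6)² = 1.000
te_D = (1 + 4·2 + 3)/6 = 12/6 = 2; σ²_D = ((3−1)/6)² = 0.111
te_E = (6 + 4·12 + 24)/6 = 78/6 = 13; σ²_E = ((24−6)/6)² = 9.000
te_F = (3 + 4·9 + 21)/6 = 60/6 = 10; σ²_F = ((21−3)/6)² = 9.000
te_G = (4 + 4·5 + 6)/6 = 30/6 = 5; σ²_G = ((6−4)/6)² = 0.111
te_H = (1 + 4·3 + 11)/6 = 24/6 = 4; σ²_H = ((11−1)/6)² = 2.778
te_I = (4 + 4·7 + 10)/6 = 42/6 = 7; σ²_I = ((10−4)/6)² = 1.000

Forward pass:
ES_A = 0; EF_A = 2
ES_B = 0; EF_B = 13
ES_C = 0; EF_C = 7
ES_D = 0; EF_D = 2
ES_E = 0; EF_E = 13
ES_F = max(EF_A=2, EF_D=2) = 2; EF_F = 2+10 = 12
ES_G = max(EF_B=13, EF_D=2) = 13; EF_G = 13+5 = 18
ES_H = max(EF_A=2, EF_C=7) = 7; EF_H = 7+4 = 11
ES_I = max(EF_E=13, EF_F=12, EF_G=18, EF_H=11) = 18; EF_I = 18+7 = 25
Expected project duration μ = 25 hours. Critical path: B → G → I.

Variance along critical path = 2.778 + 0.111 + 1.000 = 3.889; σ = 1.972 hours.
D = μ + z·σ = 25 + 1.036·1.972 = 27.0 hours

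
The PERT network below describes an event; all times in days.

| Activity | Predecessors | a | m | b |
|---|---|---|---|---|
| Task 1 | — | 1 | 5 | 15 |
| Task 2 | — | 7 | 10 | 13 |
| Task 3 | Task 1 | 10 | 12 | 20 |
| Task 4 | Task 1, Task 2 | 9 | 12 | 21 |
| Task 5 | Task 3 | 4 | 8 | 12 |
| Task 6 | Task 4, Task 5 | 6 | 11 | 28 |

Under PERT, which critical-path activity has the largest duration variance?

te_Task 1 = (1 + 4·5 + 15)/6 = 36/6 = 6; σ²_Task 1 = ((15−1)/6)² = 5.444
te_Task 2 = (7 + 4·10 + 13)/6 = 60/6 = 10; σ²_Task 2 = ((13−7)/6)² = 1.000
te_Task 3 = (10 + 4·12 + 20)/6 = 78/6 = 13; σ²_Task 3 = ((20−10)/6)² = 2.778
te_Task 4 = (9 + 4·12 + 21)/6 = 78/6 = 13; σ²_Task 4 = ((21−9)/6)² = 4.000
te_Task 5 = (4 + 4·8 + 12)/6 = 48/6 = 8; σ²_Task 5 = ((12−4)/6)² = 1.778
te_Task 6 = (6 + 4·11 + 28)/6 = 78/6 = 13; σ²_Task 6 = ((28−6)/6)² = 13.444

Forward pass:
ES_Task 1 = 0; EF_Task 1 = 6
ES_Task 2 = 0; EF_Task 2 = 10
ES_Task 3 = 6; EF_Task 3 = 6+13 = 19
ES_Task 4 = max(EF_Task 1=6, EF_Task 2=10) = 10; EF_Task 4 = 10+13 = 23
ES_Task 5 = 19; EF_Task 5 = 19+8 = 27
ES_Task 6 = max(EF_Task 4=23, EF_Task 5=27) = 27; EF_Task 6 = 27+13 = 40
Expected project duration μ = 40 days. Critical path: Task 1 → Task 3 → Task 5 → Task 6.

Variances on critical path: σ²_Task 1=5.444, σ²_Task 3=2.778, σ²_Task 5=1.778, σ²_Task 6=13.444.
Largest is σ²_Task 6 = 13.444.

Task 6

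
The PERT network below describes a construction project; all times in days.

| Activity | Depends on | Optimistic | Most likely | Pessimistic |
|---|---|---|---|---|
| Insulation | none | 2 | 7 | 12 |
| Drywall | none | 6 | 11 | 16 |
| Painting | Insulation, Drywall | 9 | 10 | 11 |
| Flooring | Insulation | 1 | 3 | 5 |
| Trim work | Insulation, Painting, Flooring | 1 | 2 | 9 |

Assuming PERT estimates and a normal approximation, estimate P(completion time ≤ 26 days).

te_Insulation = (2 + 4·7 + 12)/6 = 42/6 = 7; σ²_Insulation = ((12−2)/6)² = 2.778
te_Drywall = (6 + 4·11 + 16)/6 = 66/6 = 11; σ²_Drywall = ((16−6)/6)² = 2.778
te_Painting = (9 + 4·10 + 11)/6 = 60/6 = 10; σ²_Painting = ((11−9)/6)² = 0.111
te_Flooring = (1 + 4·3 + 5)/6 = 18/6 = 3; σ²_Flooring = ((5−1)/6)² = 0.444
te_Trim work = (1 + 4·2 + 9)/6 = 18/6 = 3; σ²_Trim work = ((9−1)/6)² = 1.778

Forward pass:
ES_Insulation = 0; EF_Insulation = 7
ES_Drywall = 0; EF_Drywall = 11
ES_Painting = max(EF_Insulation=7, EF_Drywall=11) = 11; EF_Painting = 11+10 = 21
ES_Flooring = 7; EF_Flooring = 7+3 = 10
ES_Trim work = max(EF_Insulation=7, EF_Painting=21, EF_Flooring=10) = 21; EF_Trim work = 21+3 = 24
Expected project duration μ = 24 days. Critical path: Drywall → Painting → Trim work.

Variance along critical path = 2.778 + 0.111 + 1.778 = 4.667; σ = √4.667 = 2.160 days.
Z = (26 − 24) / 2.160 = 0.926
P(T ≤ 26) = Φ(0.926) ≈ 0.823

0.823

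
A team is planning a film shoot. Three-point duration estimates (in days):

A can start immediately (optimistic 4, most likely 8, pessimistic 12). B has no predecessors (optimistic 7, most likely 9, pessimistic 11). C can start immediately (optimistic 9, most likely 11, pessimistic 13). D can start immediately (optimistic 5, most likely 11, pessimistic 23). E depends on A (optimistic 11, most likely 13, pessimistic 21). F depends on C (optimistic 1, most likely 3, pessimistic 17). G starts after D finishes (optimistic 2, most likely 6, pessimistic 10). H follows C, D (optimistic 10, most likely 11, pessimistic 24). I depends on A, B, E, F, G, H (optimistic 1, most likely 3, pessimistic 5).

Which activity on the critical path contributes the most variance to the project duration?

D

te_A = (4 + 4·8 + 12)/6 = 48/6 = 8; σ²_A = ((12−4)/6)² = 1.778
te_B = (7 + 4·9 + 11)/6 = 54/6 = 9; σ²_B = ((11−7)/6)² = 0.444
te_C = (9 + 4·11 + 13)/6 = 66/6 = 11; σ²_C = ((13−9)/6)² = 0.444
te_D = (5 + 4·11 + 23)/6 = 72/6 = 12; σ²_D = ((23−5)/6)² = 9.000
te_E = (11 + 4·13 + 21)/6 = 84/6 = 14; σ²_E = ((21−11)/6)² = 2.778
te_F = (1 + 4·3 + 17)/6 = 30/6 = 5; σ²_F = ((17−1)/6)² = 7.111
te_G = (2 + 4·6 + 10)/6 = 36/6 = 6; σ²_G = ((10−2)/6)² = 1.778
te_H = (10 + 4·11 + 24)/6 = 78/6 = 13; σ²_H = ((24−10)/6)² = 5.444
te_I = (1 + 4·3 + 5)/6 = 18/6 = 3; σ²_I = ((5−1)/6)² = 0.444

Forward pass:
ES_A = 0; EF_A = 8
ES_B = 0; EF_B = 9
ES_C = 0; EF_C = 11
ES_D = 0; EF_D = 12
ES_E = 8; EF_E = 8+14 = 22
ES_F = 11; EF_F = 11+5 = 16
ES_G = 12; EF_G = 12+6 = 18
ES_H = max(EF_C=11, EF_D=12) = 12; EF_H = 12+13 = 25
ES_I = max(EF_A=8, EF_B=9, EF_E=22, EF_F=16, EF_G=18, EF_H=25) = 25; EF_I = 25+3 = 28
Expected project duration μ = 28 days. Critical path: D → H → I.

Variances on critical path: σ²_D=9.000, σ²_H=5.444, σ²_I=0.444.
Largest is σ²_D = 9.000.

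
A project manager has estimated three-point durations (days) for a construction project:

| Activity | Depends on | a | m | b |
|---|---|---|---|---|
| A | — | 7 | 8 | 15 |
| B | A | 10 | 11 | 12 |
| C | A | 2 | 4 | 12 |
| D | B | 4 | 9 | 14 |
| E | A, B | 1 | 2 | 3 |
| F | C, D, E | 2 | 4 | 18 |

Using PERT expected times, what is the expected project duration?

te_A = (7 + 4·8 + 15)/6 = 54/6 = 9
te_B = (10 + 4·11 + 12)/6 = 66/6 = 11
te_C = (2 + 4·4 + 12)/6 = 30/6 = 5
te_D = (4 + 4·9 + 14)/6 = 54/6 = 9
te_E = (1 + 4·2 + 3)/6 = 12/6 = 2
te_F = (2 + 4·4 + 18)/6 = 36/6 = 6

Forward pass:
ES_A = 0; EF_A = 9
ES_B = 9; EF_B = 9+11 = 20
ES_C = 9; EF_C = 9+5 = 14
ES_D = 20; EF_D = 20+9 = 29
ES_E = max(EF_A=9, EF_B=20) = 20; EF_E = 20+2 = 22
ES_F = max(EF_C=14, EF_D=29, EF_E=22) = 29; EF_F = 29+6 = 35
Expected project duration μ = 35 days. Critical path: A → B → D → F.

35 days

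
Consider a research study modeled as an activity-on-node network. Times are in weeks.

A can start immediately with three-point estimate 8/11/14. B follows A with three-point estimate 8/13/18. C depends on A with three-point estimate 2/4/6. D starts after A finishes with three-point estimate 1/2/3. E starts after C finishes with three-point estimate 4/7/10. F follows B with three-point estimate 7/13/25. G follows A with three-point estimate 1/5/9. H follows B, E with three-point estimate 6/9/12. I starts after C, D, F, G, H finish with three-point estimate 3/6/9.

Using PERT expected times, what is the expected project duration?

te_A = (8 + 4·11 + 14)/6 = 66/6 = 11
te_B = (8 + 4·13 + 18)/6 = 78/6 = 13
te_C = (2 + 4·4 + 6)/6 = 24/6 = 4
te_D = (1 + 4·2 + 3)/6 = 12/6 = 2
te_E = (4 + 4·7 + 10)/6 = 42/6 = 7
te_F = (7 + 4·13 + 25)/6 = 84/6 = 14
te_G = (1 + 4·5 + 9)/6 = 30/6 = 5
te_H = (6 + 4·9 + 12)/6 = 54/6 = 9
te_I = (3 + 4·6 + 9)/6 = 36/6 = 6

Forward pass:
ES_A = 0; EF_A = 11
ES_B = 11; EF_B = 11+13 = 24
ES_C = 11; EF_C = 11+4 = 15
ES_D = 11; EF_D = 11+2 = 13
ES_E = 15; EF_E = 15+7 = 22
ES_F = 24; EF_F = 24+14 = 38
ES_G = 11; EF_G = 11+5 = 16
ES_H = max(EF_B=24, EF_E=22) = 24; EF_H = 24+9 = 33
ES_I = max(EF_C=15, EF_D=13, EF_F=38, EF_G=16, EF_H=33) = 38; EF_I = 38+6 = 44
Expected project duration μ = 44 weeks. Critical path: A → B → F → I.

44 weeks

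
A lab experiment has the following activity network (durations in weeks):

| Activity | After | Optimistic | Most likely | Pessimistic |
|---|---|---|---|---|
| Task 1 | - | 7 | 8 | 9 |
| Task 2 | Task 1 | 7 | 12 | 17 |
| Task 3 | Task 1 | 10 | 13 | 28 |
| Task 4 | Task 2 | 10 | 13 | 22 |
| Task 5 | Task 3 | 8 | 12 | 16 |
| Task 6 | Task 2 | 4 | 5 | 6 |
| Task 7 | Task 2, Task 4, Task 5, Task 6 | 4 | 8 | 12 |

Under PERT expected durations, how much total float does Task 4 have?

1 weeks

te_Task 1 = (7 + 4·8 + 9)/6 = 48/6 = 8
te_Task 2 = (7 + 4·12 + 17)/6 = 72/6 = 12
te_Task 3 = (10 + 4·13 + 28)/6 = 90/6 = 15
te_Task 4 = (10 + 4·13 + 22)/6 = 84/6 = 14
te_Task 5 = (8 + 4·12 + 16)/6 = 72/6 = 12
te_Task 6 = (4 + 4·5 + 6)/6 = 30/6 = 5
te_Task 7 = (4 + 4·8 + 12)/6 = 48/6 = 8

Forward pass:
ES_Task 1 = 0; EF_Task 1 = 8
ES_Task 2 = 8; EF_Task 2 = 8+12 = 20
ES_Task 3 = 8; EF_Task 3 = 8+15 = 23
ES_Task 4 = 20; EF_Task 4 = 20+14 = 34
ES_Task 5 = 23; EF_Task 5 = 23+12 = 35
ES_Task 6 = 20; EF_Task 6 = 20+5 = 25
ES_Task 7 = max(EF_Task 2=20, EF_Task 4=34, EF_Task 5=35, EF_Task 6=25) = 35; EF_Task 7 = 35+8 = 43
Expected project duration μ = 43 weeks. Critical path: Task 1 → Task 3 → Task 5 → Task 7.

Backward pass:
LF_Task 7 = 43; LS_Task 7 = 43−8 = 35
LF_Task 6 = LS_Task 7 = 35; LS_Task 6 = 35−5 = 30
LF_Task 5 = LS_Task 7 = 35; LS_Task 5 = 35−12 = 23
LF_Task 4 = LS_Task 7 = 35; LS_Task 4 = 35−14 = 21
LF_Task 3 = LS_Task 5 = 23; LS_Task 3 = 23−15 = 8
LF_Task 2 = min(LS_Task 4=21, LS_Task 6=30, LS_Task 7=35) = 21; LS_Task 2 = 21−12 = 9
LF_Task 1 = min(LS_Task 2=9, LS_Task 3=8) = 8; LS_Task 1 = 8−8 = 0
Slack_Task 4 = LS_Task 4 − ES_Task 4 = 21 − 20 = 1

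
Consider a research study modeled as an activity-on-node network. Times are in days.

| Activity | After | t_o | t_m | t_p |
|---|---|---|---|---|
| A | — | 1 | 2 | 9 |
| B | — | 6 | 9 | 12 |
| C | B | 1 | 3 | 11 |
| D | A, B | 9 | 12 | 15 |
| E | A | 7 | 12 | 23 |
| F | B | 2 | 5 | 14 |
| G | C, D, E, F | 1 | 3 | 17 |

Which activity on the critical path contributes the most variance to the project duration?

G

te_A = (1 + 4·2 + 9)/6 = 18/6 = 3; σ²_A = ((9−1)/6)² = 1.778
te_B = (6 + 4·9 + 12)/6 = 54/6 = 9; σ²_B = ((12−6)/6)² = 1.000
te_C = (1 + 4·3 + 11)/6 = 24/6 = 4; σ²_C = ((11−1)/6)² = 2.778
te_D = (9 + 4·12 + 15)/6 = 72/6 = 12; σ²_D = ((15−9)/6)² = 1.000
te_E = (7 + 4·12 + 23)/6 = 78/6 = 13; σ²_E = ((23−7)/6)² = 7.111
te_F = (2 + 4·5 + 14)/6 = 36/6 = 6; σ²_F = ((14−2)/6)² = 4.000
te_G = (1 + 4·3 + 17)/6 = 30/6 = 5; σ²_G = ((17−1)/6)² = 7.111

Forward pass:
ES_A = 0; EF_A = 3
ES_B = 0; EF_B = 9
ES_C = 9; EF_C = 9+4 = 13
ES_D = max(EF_A=3, EF_B=9) = 9; EF_D = 9+12 = 21
ES_E = 3; EF_E = 3+13 = 16
ES_F = 9; EF_F = 9+6 = 15
ES_G = max(EF_C=13, EF_D=21, EF_E=16, EF_F=15) = 21; EF_G = 21+5 = 26
Expected project duration μ = 26 days. Critical path: B → D → G.

Variances on critical path: σ²_B=1.000, σ²_D=1.000, σ²_G=7.111.
Largest is σ²_G = 7.111.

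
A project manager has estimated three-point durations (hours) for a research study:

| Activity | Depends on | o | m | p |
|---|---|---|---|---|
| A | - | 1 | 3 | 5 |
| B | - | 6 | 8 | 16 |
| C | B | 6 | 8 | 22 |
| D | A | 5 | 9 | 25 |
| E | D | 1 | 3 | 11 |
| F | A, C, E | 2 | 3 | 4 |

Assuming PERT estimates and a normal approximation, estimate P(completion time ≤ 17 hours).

te_A = (1 + 4·3 + 5)/6 = 18/6 = 3; σ²_A = ((5−1)/6)² = 0.444
te_B = (6 + 4·8 + 16)/6 = 54/6 = 9; σ²_B = ((16−6)/6)² = 2.778
te_C = (6 + 4·8 + 22)/6 = 60/6 = 10; σ²_C = ((22−6)/6)² = 7.111
te_D = (5 + 4·9 + 25)/6 = 66/6 = 11; σ²_D = ((25−5)/6)² = 11.111
te_E = (1 + 4·3 + 11)/6 = 24/6 = 4; σ²_E = ((11−1)/6)² = 2.778
te_F = (2 + 4·3 + 4)/6 = 18/6 = 3; σ²_F = ((4−2)/6)² = 0.111

Forward pass:
ES_A = 0; EF_A = 3
ES_B = 0; EF_B = 9
ES_C = 9; EF_C = 9+10 = 19
ES_D = 3; EF_D = 3+11 = 14
ES_E = 14; EF_E = 14+4 = 18
ES_F = max(EF_A=3, EF_C=19, EF_E=18) = 19; EF_F = 19+3 = 22
Expected project duration μ = 22 hours. Critical path: B → C → F.

Variance along critical path = 2.778 + 7.111 + 0.111 = 10.000; σ = √10.000 = 3.162 hours.
Z = (17 − 22) / 3.162 = -1.581
P(T ≤ 17) = Φ(-1.581) ≈ 0.057

0.057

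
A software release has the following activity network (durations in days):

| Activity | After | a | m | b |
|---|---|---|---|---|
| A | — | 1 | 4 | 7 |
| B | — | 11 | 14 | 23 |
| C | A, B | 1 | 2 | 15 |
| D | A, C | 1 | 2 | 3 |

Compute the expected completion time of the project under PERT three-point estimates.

te_A = (1 + 4·4 + 7)/6 = 24/6 = 4
te_B = (11 + 4·14 + 23)/6 = 90/6 = 15
te_C = (1 + 4·2 + 15)/6 = 24/6 = 4
te_D = (1 + 4·2 + 3)/6 = 12/6 = 2

Forward pass:
ES_A = 0; EF_A = 4
ES_B = 0; EF_B = 15
ES_C = max(EF_A=4, EF_B=15) = 15; EF_C = 15+4 = 19
ES_D = max(EF_A=4, EF_C=19) = 19; EF_D = 19+2 = 21
Expected project duration μ = 21 days. Critical path: B → C → D.

21 days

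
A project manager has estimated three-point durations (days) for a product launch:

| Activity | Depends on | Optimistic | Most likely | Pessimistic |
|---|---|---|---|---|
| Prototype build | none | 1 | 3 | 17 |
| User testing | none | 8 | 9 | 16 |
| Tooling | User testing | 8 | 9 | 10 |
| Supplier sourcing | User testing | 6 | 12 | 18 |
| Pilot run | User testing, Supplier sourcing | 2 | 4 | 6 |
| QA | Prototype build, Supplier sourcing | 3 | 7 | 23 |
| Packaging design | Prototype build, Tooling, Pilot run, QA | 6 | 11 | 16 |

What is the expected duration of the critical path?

42 days

te_Prototype build = (1 + 4·3 + 17)/6 = 30/6 = 5
te_User testing = (8 + 4·9 + 16)/6 = 60/6 = 10
te_Tooling = (8 + 4·9 + 10)/6 = 54/6 = 9
te_Supplier sourcing = (6 + 4·12 + 18)/6 = 72/6 = 12
te_Pilot run = (2 + 4·4 + 6)/6 = 24/6 = 4
te_QA = (3 + 4·7 + 23)/6 = 54/6 = 9
te_Packaging design = (6 + 4·11 + 16)/6 = 66/6 = 11

Forward pass:
ES_Prototype build = 0; EF_Prototype build = 5
ES_User testing = 0; EF_User testing = 10
ES_Tooling = 10; EF_Tooling = 10+9 = 19
ES_Supplier sourcing = 10; EF_Supplier sourcing = 10+12 = 22
ES_Pilot run = max(EF_User testing=10, EF_Supplier sourcing=22) = 22; EF_Pilot run = 22+4 = 26
ES_QA = max(EF_Prototype build=5, EF_Supplier sourcing=22) = 22; EF_QA = 22+9 = 31
ES_Packaging design = max(EF_Prototype build=5, EF_Tooling=19, EF_Pilot run=26, EF_QA=31) = 31; EF_Packaging design = 31+11 = 42
Expected project duration μ = 42 days. Critical path: User testing → Supplier sourcing → QA → Packaging design.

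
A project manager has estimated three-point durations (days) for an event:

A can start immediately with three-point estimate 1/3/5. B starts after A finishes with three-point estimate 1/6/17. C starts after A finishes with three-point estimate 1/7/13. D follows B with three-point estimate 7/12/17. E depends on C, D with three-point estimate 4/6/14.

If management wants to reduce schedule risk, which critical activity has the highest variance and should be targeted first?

B

te_A = (1 + 4·3 + 5)/6 = 18/6 = 3; σ²_A = ((5−1)/6)² = 0.444
te_B = (1 + 4·6 + 17)/6 = 42/6 = 7; σ²_B = ((17−1)/6)² = 7.111
te_C = (1 + 4·7 + 13)/6 = 42/6 = 7; σ²_C = ((13−1)/6)² = 4.000
te_D = (7 + 4·12 + 17)/6 = 72/6 = 12; σ²_D = ((17−7)/6)² = 2.778
te_E = (4 + 4·6 + 14)/6 = 42/6 = 7; σ²_E = ((14−4)/6)² = 2.778

Forward pass:
ES_A = 0; EF_A = 3
ES_B = 3; EF_B = 3+7 = 10
ES_C = 3; EF_C = 3+7 = 10
ES_D = 10; EF_D = 10+12 = 22
ES_E = max(EF_C=10, EF_D=22) = 22; EF_E = 22+7 = 29
Expected project duration μ = 29 days. Critical path: A → B → D → E.

Variances on critical path: σ²_A=0.444, σ²_B=7.111, σ²_D=2.778, σ²_E=2.778.
Largest is σ²_B = 7.111.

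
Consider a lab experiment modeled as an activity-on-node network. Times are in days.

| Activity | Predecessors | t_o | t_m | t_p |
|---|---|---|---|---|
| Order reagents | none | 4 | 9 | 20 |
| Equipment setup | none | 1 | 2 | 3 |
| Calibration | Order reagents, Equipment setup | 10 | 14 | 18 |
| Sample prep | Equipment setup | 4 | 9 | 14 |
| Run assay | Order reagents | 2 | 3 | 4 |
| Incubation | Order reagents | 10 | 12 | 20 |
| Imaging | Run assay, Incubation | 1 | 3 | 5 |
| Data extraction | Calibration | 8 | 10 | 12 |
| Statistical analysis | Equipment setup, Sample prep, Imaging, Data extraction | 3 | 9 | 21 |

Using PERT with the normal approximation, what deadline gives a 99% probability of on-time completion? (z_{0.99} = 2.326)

54.0 days

te_Order reagents = (4 + 4·9 + 20)/6 = 60/6 = 10; σ²_Order reagents = ((20−4)/6)² = 7.111
te_Equipment setup = (1 + 4·2 + 3)/6 = 12/6 = 2; σ²_Equipment setup = ((3−1)/6)² = 0.111
te_Calibration = (10 + 4·14 + 18)/6 = 84/6 = 14; σ²_Calibration = ((18−10)/6)² = 1.778
te_Sample prep = (4 + 4·9 + 14)/6 = 54/6 = 9; σ²_Sample prep = ((14−4)/6)² = 2.778
te_Run assay = (2 + 4·3 + 4)/6 = 18/6 = 3; σ²_Run assay = ((4−2)/6)² = 0.111
te_Incubation = (10 + 4·12 + 20)/6 = 78/6 = 13; σ²_Incubation = ((20−10)/6)² = 2.778
te_Imaging = (1 + 4·3 + 5)/6 = 18/6 = 3; σ²_Imaging = ((5−1)/6)² = 0.444
te_Data extraction = (8 + 4·10 + 12)/6 = 60/6 = 10; σ²_Data extraction = ((12−8)/6)² = 0.444
te_Statistical analysis = (3 + 4·9 + 21)/6 = 60/6 = 10; σ²_Statistical analysis = ((21−3)/6)² = 9.000

Forward pass:
ES_Order reagents = 0; EF_Order reagents = 10
ES_Equipment setup = 0; EF_Equipment setup = 2
ES_Calibration = max(EF_Order reagents=10, EF_Equipment setup=2) = 10; EF_Calibration = 10+14 = 24
ES_Sample prep = 2; EF_Sample prep = 2+9 = 11
ES_Run assay = 10; EF_Run assay = 10+3 = 13
ES_Incubation = 10; EF_Incubation = 10+13 = 23
ES_Imaging = max(EF_Run assay=13, EF_Incubation=23) = 23; EF_Imaging = 23+3 = 26
ES_Data extraction = 24; EF_Data extraction = 24+10 = 34
ES_Statistical analysis = max(EF_Equipment setup=2, EF_Sample prep=11, EF_Imaging=26, EF_Data extraction=34) = 34; EF_Statistical analysis = 34+10 = 44
Expected project duration μ = 44 days. Critical path: Order reagents → Calibration → Data extraction → Statistical analysis.

Variance along critical path = 7.111 + 1.778 + 0.444 + 9.000 = 18.333; σ = 4.282 days.
D = μ + z·σ = 44 + 2.326·4.282 = 54.0 days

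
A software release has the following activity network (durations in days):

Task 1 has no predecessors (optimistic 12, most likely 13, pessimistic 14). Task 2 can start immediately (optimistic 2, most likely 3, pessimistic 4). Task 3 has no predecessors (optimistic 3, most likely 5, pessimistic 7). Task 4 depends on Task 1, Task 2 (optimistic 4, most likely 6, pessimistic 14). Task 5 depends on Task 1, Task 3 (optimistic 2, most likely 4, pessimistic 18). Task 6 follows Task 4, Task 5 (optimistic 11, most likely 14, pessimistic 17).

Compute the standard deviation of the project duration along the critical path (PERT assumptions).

1.97 days

te_Task 1 = (12 + 4·13 + 14)/6 = 78/6 = 13; σ²_Task 1 = ((14−12)/6)² = 0.111
te_Task 2 = (2 + 4·3 + 4)/6 = 18/6 = 3; σ²_Task 2 = ((4−2)/6)² = 0.111
te_Task 3 = (3 + 4·5 + 7)/6 = 30/6 = 5; σ²_Task 3 = ((7−3)/6)² = 0.444
te_Task 4 = (4 + 4·6 + 14)/6 = 42/6 = 7; σ²_Task 4 = ((14−4)/6)² = 2.778
te_Task 5 = (2 + 4·4 + 18)/6 = 36/6 = 6; σ²_Task 5 = ((18−2)/6)² = 7.111
te_Task 6 = (11 + 4·14 + 17)/6 = 84/6 = 14; σ²_Task 6 = ((17−11)/6)² = 1.000

Forward pass:
ES_Task 1 = 0; EF_Task 1 = 13
ES_Task 2 = 0; EF_Task 2 = 3
ES_Task 3 = 0; EF_Task 3 = 5
ES_Task 4 = max(EF_Task 1=13, EF_Task 2=3) = 13; EF_Task 4 = 13+7 = 20
ES_Task 5 = max(EF_Task 1=13, EF_Task 3=5) = 13; EF_Task 5 = 13+6 = 19
ES_Task 6 = max(EF_Task 4=20, EF_Task 5=19) = 20; EF_Task 6 = 20+14 = 34
Expected project duration μ = 34 days. Critical path: Task 1 → Task 4 → Task 6.

Variance along critical path = 0.111 + 2.778 + 1.000 = 3.889
σ = √3.889 = 1.972 days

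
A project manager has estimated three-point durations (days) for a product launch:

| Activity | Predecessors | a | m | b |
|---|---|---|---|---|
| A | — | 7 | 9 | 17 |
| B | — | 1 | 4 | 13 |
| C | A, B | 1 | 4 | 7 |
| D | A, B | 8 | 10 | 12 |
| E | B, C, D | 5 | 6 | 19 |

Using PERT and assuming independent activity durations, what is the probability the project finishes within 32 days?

te_A = (7 + 4·9 + 17)/6 = 60/6 = 10; σ²_A = ((17−7)/6)² = 2.778
te_B = (1 + 4·4 + 13)/6 = 30/6 = 5; σ²_B = ((13−1)/6)² = 4.000
te_C = (1 + 4·4 + 7)/6 = 24/6 = 4; σ²_C = ((7−1)/6)² = 1.000
te_D = (8 + 4·10 + 12)/6 = 60/6 = 10; σ²_D = ((12−8)/6)² = 0.444
te_E = (5 + 4·6 + 19)/6 = 48/6 = 8; σ²_E = ((19−5)/6)² = 5.444

Forward pass:
ES_A = 0; EF_A = 10
ES_B = 0; EF_B = 5
ES_C = max(EF_A=10, EF_B=5) = 10; EF_C = 10+4 = 14
ES_D = max(EF_A=10, EF_B=5) = 10; EF_D = 10+10 = 20
ES_E = max(EF_B=5, EF_C=14, EF_D=20) = 20; EF_E = 20+8 = 28
Expected project duration μ = 28 days. Critical path: A → D → E.

Variance along critical path = 2.778 + 0.444 + 5.444 = 8.667; σ = √8.667 = 2.944 days.
Z = (32 − 28) / 2.944 = 1.359
P(T ≤ 32) = Φ(1.359) ≈ 0.913

0.913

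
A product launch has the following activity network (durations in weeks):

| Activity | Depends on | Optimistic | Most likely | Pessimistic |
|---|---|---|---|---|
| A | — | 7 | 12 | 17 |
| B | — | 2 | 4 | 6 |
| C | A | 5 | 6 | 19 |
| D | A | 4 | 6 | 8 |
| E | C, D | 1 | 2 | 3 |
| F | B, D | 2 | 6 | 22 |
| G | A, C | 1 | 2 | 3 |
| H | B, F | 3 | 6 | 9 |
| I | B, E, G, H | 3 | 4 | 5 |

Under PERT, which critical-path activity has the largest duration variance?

te_A = (7 + 4·12 + 17)/6 = 72/6 = 12; σ²_A = ((17−7)/6)² = 2.778
te_B = (2 + 4·4 + 6)/6 = 24/6 = 4; σ²_B = ((6−2)/6)² = 0.444
te_C = (5 + 4·6 + 19)/6 = 48/6 = 8; σ²_C = ((19−5)/6)² = 5.444
te_D = (4 + 4·6 + 8)/6 = 36/6 = 6; σ²_D = ((8−4)/6)² = 0.444
te_E = (1 + 4·2 + 3)/6 = 12/6 = 2; σ²_E = ((3−1)/6)² = 0.111
te_F = (2 + 4·6 + 22)/6 = 48/6 = 8; σ²_F = ((22−2)/6)² = 11.111
te_G = (1 + 4·2 + 3)/6 = 12/6 = 2; σ²_G = ((3−1)/6)² = 0.111
te_H = (3 + 4·6 + 9)/6 = 36/6 = 6; σ²_H = ((9−3)/6)² = 1.000
te_I = (3 + 4·4 + 5)/6 = 24/6 = 4; σ²_I = ((5−3)/6)² = 0.111

Forward pass:
ES_A = 0; EF_A = 12
ES_B = 0; EF_B = 4
ES_C = 12; EF_C = 12+8 = 20
ES_D = 12; EF_D = 12+6 = 18
ES_E = max(EF_C=20, EF_D=18) = 20; EF_E = 20+2 = 22
ES_F = max(EF_B=4, EF_D=18) = 18; EF_F = 18+8 = 26
ES_G = max(EF_A=12, EF_C=20) = 20; EF_G = 20+2 = 22
ES_H = max(EF_B=4, EF_F=26) = 26; EF_H = 26+6 = 32
ES_I = max(EF_B=4, EF_E=22, EF_G=22, EF_H=32) = 32; EF_I = 32+4 = 36
Expected project duration μ = 36 weeks. Critical path: A → D → F → H → I.

Variances on critical path: σ²_A=2.778, σ²_D=0.444, σ²_F=11.111, σ²_H=1.000, σ²_I=0.111.
Largest is σ²_F = 11.111.

F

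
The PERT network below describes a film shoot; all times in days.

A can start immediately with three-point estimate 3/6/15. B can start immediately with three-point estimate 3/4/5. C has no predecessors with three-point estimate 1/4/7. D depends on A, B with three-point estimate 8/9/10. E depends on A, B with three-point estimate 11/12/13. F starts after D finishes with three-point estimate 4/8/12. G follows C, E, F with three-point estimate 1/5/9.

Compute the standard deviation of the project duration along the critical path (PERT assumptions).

te_A = (3 + 4·6 + 15)/6 = 42/6 = 7; σ²_A = ((15−3)/6)² = 4.000
te_B = (3 + 4·4 + 5)/6 = 24/6 = 4; σ²_B = ((5−3)/6)² = 0.111
te_C = (1 + 4·4 + 7)/6 = 24/6 = 4; σ²_C = ((7−1)/6)² = 1.000
te_D = (8 + 4·9 + 10)/6 = 54/6 = 9; σ²_D = ((10−8)/6)² = 0.111
te_E = (11 + 4·12 + 13)/6 = 72/6 = 12; σ²_E = ((13−11)/6)² = 0.111
te_F = (4 + 4·8 + 12)/6 = 48/6 = 8; σ²_F = ((12−4)/6)² = 1.778
te_G = (1 + 4·5 + 9)/6 = 30/6 = 5; σ²_G = ((9−1)/6)² = 1.778

Forward pass:
ES_A = 0; EF_A = 7
ES_B = 0; EF_B = 4
ES_C = 0; EF_C = 4
ES_D = max(EF_A=7, EF_B=4) = 7; EF_D = 7+9 = 16
ES_E = max(EF_A=7, EF_B=4) = 7; EF_E = 7+12 = 19
ES_F = 16; EF_F = 16+8 = 24
ES_G = max(EF_C=4, EF_E=19, EF_F=24) = 24; EF_G = 24+5 = 29
Expected project duration μ = 29 days. Critical path: A → D → F → G.

Variance along critical path = 4.000 + 0.111 + 1.778 + 1.778 = 7.667
σ = √7.667 = 2.769 days

2.77 days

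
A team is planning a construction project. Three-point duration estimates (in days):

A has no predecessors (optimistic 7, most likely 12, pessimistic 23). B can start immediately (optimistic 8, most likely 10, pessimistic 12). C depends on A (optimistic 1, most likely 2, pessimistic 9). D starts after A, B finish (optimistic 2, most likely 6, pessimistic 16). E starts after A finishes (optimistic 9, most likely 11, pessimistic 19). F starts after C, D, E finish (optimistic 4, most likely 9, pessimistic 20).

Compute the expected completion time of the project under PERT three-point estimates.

te_A = (7 + 4·12 + 23)/6 = 78/6 = 13
te_B = (8 + 4·10 + 12)/6 = 60/6 = 10
te_C = (1 + 4·2 + 9)/6 = 18/6 = 3
te_D = (2 + 4·6 + 16)/6 = 42/6 = 7
te_E = (9 + 4·11 + 19)/6 = 72/6 = 12
te_F = (4 + 4·9 + 20)/6 = 60/6 = 10

Forward pass:
ES_A = 0; EF_A = 13
ES_B = 0; EF_B = 10
ES_C = 13; EF_C = 13+3 = 16
ES_D = max(EF_A=13, EF_B=10) = 13; EF_D = 13+7 = 20
ES_E = 13; EF_E = 13+12 = 25
ES_F = max(EF_C=16, EF_D=20, EF_E=25) = 25; EF_F = 25+10 = 35
Expected project duration μ = 35 days. Critical path: A → E → F.

35 days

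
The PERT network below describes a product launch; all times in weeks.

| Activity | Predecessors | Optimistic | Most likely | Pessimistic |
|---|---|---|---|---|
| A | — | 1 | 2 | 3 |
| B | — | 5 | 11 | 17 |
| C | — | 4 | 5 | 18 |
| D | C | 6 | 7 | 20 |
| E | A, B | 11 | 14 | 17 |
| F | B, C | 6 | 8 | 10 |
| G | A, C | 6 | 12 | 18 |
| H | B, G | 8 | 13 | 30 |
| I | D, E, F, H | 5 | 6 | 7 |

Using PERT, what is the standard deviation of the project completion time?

4.80 weeks

te_A = (1 + 4·2 + 3)/6 = 12/6 = 2; σ²_A = ((3−1)/6)² = 0.111
te_B = (5 + 4·11 + 17)/6 = 66/6 = 11; σ²_B = ((17−5)/6)² = 4.000
te_C = (4 + 4·5 + 18)/6 = 42/6 = 7; σ²_C = ((18−4)/6)² = 5.444
te_D = (6 + 4·7 + 20)/6 = 54/6 = 9; σ²_D = ((20−6)/6)² = 5.444
te_E = (11 + 4·14 + 17)/6 = 84/6 = 14; σ²_E = ((17−11)/6)² = 1.000
te_F = (6 + 4·8 + 10)/6 = 48/6 = 8; σ²_F = ((10−6)/6)² = 0.444
te_G = (6 + 4·12 + 18)/6 = 72/6 = 12; σ²_G = ((18−6)/6)² = 4.000
te_H = (8 + 4·13 + 30)/6 = 90/6 = 15; σ²_H = ((30−8)/6)² = 13.444
te_I = (5 + 4·6 + 7)/6 = 36/6 = 6; σ²_I = ((7−5)/6)² = 0.111

Forward pass:
ES_A = 0; EF_A = 2
ES_B = 0; EF_B = 11
ES_C = 0; EF_C = 7
ES_D = 7; EF_D = 7+9 = 16
ES_E = max(EF_A=2, EF_B=11) = 11; EF_E = 11+14 = 25
ES_F = max(EF_B=11, EF_C=7) = 11; EF_F = 11+8 = 19
ES_G = max(EF_A=2, EF_C=7) = 7; EF_G = 7+12 = 19
ES_H = max(EF_B=11, EF_G=19) = 19; EF_H = 19+15 = 34
ES_I = max(EF_D=16, EF_E=25, EF_F=19, EF_H=34) = 34; EF_I = 34+6 = 40
Expected project duration μ = 40 weeks. Critical path: C → G → H → I.

Variance along critical path = 5.444 + 4.000 + 13.444 + 0.111 = 23.000
σ = √23.000 = 4.796 weeks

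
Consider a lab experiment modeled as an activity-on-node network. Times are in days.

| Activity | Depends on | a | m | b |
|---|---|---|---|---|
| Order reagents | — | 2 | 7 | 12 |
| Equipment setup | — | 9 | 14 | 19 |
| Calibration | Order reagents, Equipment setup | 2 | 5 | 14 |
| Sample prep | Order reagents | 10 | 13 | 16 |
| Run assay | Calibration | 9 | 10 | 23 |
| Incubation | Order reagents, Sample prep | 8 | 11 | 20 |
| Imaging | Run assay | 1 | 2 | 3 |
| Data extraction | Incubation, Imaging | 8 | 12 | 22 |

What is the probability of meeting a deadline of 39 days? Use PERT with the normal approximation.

0.029

te_Order reagents = (2 + 4·7 + 12)/6 = 42/6 = 7; σ²_Order reagents = ((12−2)/6)² = 2.778
te_Equipment setup = (9 + 4·14 + 19)/6 = 84/6 = 14; σ²_Equipment setup = ((19−9)/6)² = 2.778
te_Calibration = (2 + 4·5 + 14)/6 = 36/6 = 6; σ²_Calibration = ((14−2)/6)² = 4.000
te_Sample prep = (10 + 4·13 + 16)/6 = 78/6 = 13; σ²_Sample prep = ((16−10)/6)² = 1.000
te_Run assay = (9 + 4·10 + 23)/6 = 72/6 = 12; σ²_Run assay = ((23−9)/6)² = 5.444
te_Incubation = (8 + 4·11 + 20)/6 = 72/6 = 12; σ²_Incubation = ((20−8)/6)² = 4.000
te_Imaging = (1 + 4·2 + 3)/6 = 12/6 = 2; σ²_Imaging = ((3−1)/6)² = 0.111
te_Data extraction = (8 + 4·12 + 22)/6 = 78/6 = 13; σ²_Data extraction = ((22−8)/6)² = 5.444

Forward pass:
ES_Order reagents = 0; EF_Order reagents = 7
ES_Equipment setup = 0; EF_Equipment setup = 14
ES_Calibration = max(EF_Order reagents=7, EF_Equipment setup=14) = 14; EF_Calibration = 14+6 = 20
ES_Sample prep = 7; EF_Sample prep = 7+13 = 20
ES_Run assay = 20; EF_Run assay = 20+12 = 32
ES_Incubation = max(EF_Order reagents=7, EF_Sample prep=20) = 20; EF_Incubation = 20+12 = 32
ES_Imaging = 32; EF_Imaging = 32+2 = 34
ES_Data extraction = max(EF_Incubation=32, EF_Imaging=34) = 34; EF_Data extraction = 34+13 = 47
Expected project duration μ = 47 days. Critical path: Equipment setup → Calibration → Run assay → Imaging → Data extraction.

Variance along critical path = 2.778 + 4.000 + 5.444 + 0.111 + 5.444 = 17.778; σ = √17.778 = 4.216 days.
Z = (39 − 47) / 4.216 = -1.897
P(T ≤ 39) = Φ(-1.897) ≈ 0.029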